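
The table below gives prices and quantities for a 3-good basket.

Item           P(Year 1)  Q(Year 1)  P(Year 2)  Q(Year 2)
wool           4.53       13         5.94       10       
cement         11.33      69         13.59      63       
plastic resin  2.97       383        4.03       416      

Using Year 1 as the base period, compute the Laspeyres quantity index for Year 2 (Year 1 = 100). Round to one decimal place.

Laspeyres quantity index uses base-period prices as weights.
ΣP(Year 1)·Q(Year 2) = 4.53×10 + 11.33×63 + 2.97×416 = 45.3 + 713.79 + 1235.52 = 1994.61
ΣP(Year 1)·Q(Year 1) = 4.53×13 + 11.33×69 + 2.97×383 = 58.89 + 781.77 + 1137.51 = 1978.17
Index = 1994.61 / 1978.17 × 100 = 100.8311

100.8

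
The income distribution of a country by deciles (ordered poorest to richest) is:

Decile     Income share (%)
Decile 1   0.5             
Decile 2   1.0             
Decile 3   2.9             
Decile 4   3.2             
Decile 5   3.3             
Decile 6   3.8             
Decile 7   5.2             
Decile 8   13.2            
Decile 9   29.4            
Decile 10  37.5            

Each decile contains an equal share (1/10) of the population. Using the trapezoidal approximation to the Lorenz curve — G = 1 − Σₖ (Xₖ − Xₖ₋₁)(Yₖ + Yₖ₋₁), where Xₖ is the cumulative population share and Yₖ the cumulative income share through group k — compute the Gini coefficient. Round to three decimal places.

Cumulative income shares Yₖ: 0.0050, 0.0150, 0.0440, 0.0760, 0.1090, 0.1470, 0.1990, 0.3310, 0.6250, 1.0000
Σ (Xₖ−Xₖ₋₁)(Yₖ+Yₖ₋₁) = (1/10)(0.0050+0.0000) + (1/10)(0.0150+0.0050) + (1/10)(0.0440+0.0150) + (1/10)(0.0760+0.0440) + (1/10)(0.1090+0.0760) + (1/10)(0.1470+0.1090) + (1/10)(0.1990+0.1470) + (1/10)(0.3310+0.1990) + (1/10)(0.6250+0.3310) + (1/10)(1.0000+0.6250)
  = 0.0005 + 0.0020 + 0.0059 + 0.0120 + 0.0185 + 0.0256 + 0.0346 + 0.0530 + 0.0956 + 0.1625 = 0.4102
G = 1 − 0.4102 = 0.5898

0.590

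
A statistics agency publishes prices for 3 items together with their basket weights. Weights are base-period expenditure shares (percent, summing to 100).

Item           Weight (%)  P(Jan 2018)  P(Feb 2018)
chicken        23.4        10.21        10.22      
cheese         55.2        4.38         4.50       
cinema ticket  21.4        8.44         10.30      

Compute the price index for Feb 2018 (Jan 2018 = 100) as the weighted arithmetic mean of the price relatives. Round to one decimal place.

106.3

chicken: 23.4 × (10.22/10.21) = 23.4 × 1.000979 = 23.4229
cheese: 55.2 × (4.50/4.38) = 55.2 × 1.027397 = 56.7123
cinema ticket: 21.4 × (10.30/8.44) = 21.4 × 1.220379 = 26.1161
Index = Σ wᵢ·(p₁ᵢ/p₀ᵢ) = 23.4229 + 56.7123 + 26.1161 = 106.2514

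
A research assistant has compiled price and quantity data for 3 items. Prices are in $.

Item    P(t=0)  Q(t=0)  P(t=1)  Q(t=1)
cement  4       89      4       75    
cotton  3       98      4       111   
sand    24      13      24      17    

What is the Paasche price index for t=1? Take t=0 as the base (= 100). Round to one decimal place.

110.7

Paasche price index uses current-period quantities as weights.
ΣP(t=1)·Q(t=1) = 4×75 + 4×111 + 24×17 = 300 + 444 + 408 = 1152
ΣP(t=0)·Q(t=1) = 4×75 + 3×111 + 24×17 = 300 + 333 + 408 = 1041
Index = 1152 / 1041 × 100 = 110.6628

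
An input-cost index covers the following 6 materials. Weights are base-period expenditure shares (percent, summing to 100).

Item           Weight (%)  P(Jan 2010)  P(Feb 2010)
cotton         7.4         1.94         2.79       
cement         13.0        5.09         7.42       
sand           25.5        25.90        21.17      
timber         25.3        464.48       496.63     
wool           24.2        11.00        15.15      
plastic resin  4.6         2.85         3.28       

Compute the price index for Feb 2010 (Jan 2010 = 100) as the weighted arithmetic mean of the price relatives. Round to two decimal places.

cotton: 7.4 × (2.79/1.94) = 7.4 × 1.438144 = 10.6423
cement: 13.0 × (7.42/5.09) = 13.0 × 1.457760 = 18.9509
sand: 25.5 × (21.17/25.90) = 25.5 × 0.817375 = 20.8431
timber: 25.3 × (496.63/464.48) = 25.3 × 1.069217 = 27.0512
wool: 24.2 × (15.15/11.00) = 24.2 × 1.377273 = 33.3300
plastic resin: 4.6 × (3.28/2.85) = 4.6 × 1.150877 = 5.2940
Index = Σ wᵢ·(p₁ᵢ/p₀ᵢ) = 10.6423 + 18.9509 + 20.8431 + 27.0512 + 33.3300 + 5.2940 = 116.1114

116.11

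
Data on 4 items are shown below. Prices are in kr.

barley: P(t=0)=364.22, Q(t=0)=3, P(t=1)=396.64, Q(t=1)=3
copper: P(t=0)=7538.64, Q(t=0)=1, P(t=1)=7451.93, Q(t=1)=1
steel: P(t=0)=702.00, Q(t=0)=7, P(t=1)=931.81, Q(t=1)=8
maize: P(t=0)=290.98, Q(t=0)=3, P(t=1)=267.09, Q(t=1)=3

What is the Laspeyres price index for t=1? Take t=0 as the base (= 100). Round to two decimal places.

110.73

Laspeyres price index uses base-period quantities as weights.
ΣP(t=1)·Q(t=0) = 396.64×3 + 7451.93×1 + 931.81×7 + 267.09×3 = 1189.92 + 7451.93 + 6522.67 + 801.27 = 15965.79
ΣP(t=0)·Q(t=0) = 364.22×3 + 7538.64×1 + 702.00×7 + 290.98×3 = 1092.66 + 7538.64 + 4914 + 872.94 = 14418.24
Index = 15965.79 / 14418.24 × 100 = 110.7333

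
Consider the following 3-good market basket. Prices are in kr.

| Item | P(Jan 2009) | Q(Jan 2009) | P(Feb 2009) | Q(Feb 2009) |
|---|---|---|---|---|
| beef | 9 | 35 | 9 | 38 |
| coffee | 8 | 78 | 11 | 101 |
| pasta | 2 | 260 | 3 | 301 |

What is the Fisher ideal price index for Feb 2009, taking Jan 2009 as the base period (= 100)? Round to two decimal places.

Laspeyres component (base-period weights):
ΣP(Feb 2009)Q(Jan 2009) = 9×35 + 11×78 + 3×260 = 315 + 858 + 780 = 1953
ΣP(Jan 2009)Q(Jan 2009) = 9×35 + 8×78 + 2×260 = 315 + 624 + 520 = 1459
L = 1953 / 1459 × 100 = 133.8588
Paasche component (current-period weights):
ΣP(Feb 2009)Q(Feb 2009) = 9×38 + 11×101 + 3×301 = 342 + 1111 + 903 = 2356
ΣP(Jan 2009)Q(Feb 2009) = 9×38 + 8×101 + 2×301 = 342 + 808 + 602 = 1752
P = 2356 / 1752 × 100 = 134.4749
Fisher = √(L × P) = √(133.8588 × 134.4749) = 134.1665

134.17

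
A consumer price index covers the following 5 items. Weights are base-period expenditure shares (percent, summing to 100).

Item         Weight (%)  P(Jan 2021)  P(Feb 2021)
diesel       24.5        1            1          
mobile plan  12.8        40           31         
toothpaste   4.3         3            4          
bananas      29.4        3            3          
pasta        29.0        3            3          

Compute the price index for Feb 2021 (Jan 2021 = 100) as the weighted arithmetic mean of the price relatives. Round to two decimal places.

98.55

diesel: 24.5 × (1/1) = 24.5 × 1.000000 = 24.5000
mobile plan: 12.8 × (31/40) = 12.8 × 0.775000 = 9.9200
toothpaste: 4.3 × (4/3) = 4.3 × 1.333333 = 5.7333
bananas: 29.4 × (3/3) = 29.4 × 1.000000 = 29.4000
pasta: 29.0 × (3/3) = 29.0 × 1.000000 = 29.0000
Index = Σ wᵢ·(p₁ᵢ/p₀ᵢ) = 24.5000 + 9.9200 + 5.7333 + 29.4000 + 29.0000 = 98.5533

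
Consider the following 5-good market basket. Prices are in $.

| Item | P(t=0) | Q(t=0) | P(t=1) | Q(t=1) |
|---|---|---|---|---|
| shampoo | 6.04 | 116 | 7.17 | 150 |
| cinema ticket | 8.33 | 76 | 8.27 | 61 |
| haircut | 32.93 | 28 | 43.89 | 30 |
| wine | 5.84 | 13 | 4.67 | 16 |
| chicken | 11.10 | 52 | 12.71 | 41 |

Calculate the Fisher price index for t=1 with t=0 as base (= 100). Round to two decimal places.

Laspeyres component (base-period weights):
ΣP(t=1)Q(t=0) = 7.17×116 + 8.27×76 + 43.89×28 + 4.67×13 + 12.71×52 = 831.72 + 628.52 + 1228.92 + 60.71 + 660.92 = 3410.79
ΣP(t=0)Q(t=0) = 6.04×116 + 8.33×76 + 32.93×28 + 5.84×13 + 11.10×52 = 700.64 + 633.08 + 922.04 + 75.92 + 577.2 = 2908.88
L = 3410.79 / 2908.88 × 100 = 117.2544
Paasche component (current-period weights):
ΣP(t=1)Q(t=1) = 7.17×150 + 8.27×61 + 43.89×30 + 4.67×16 + 12.71×41 = 1075.5 + 504.47 + 1316.7 + 74.72 + 521.11 = 3492.5
ΣP(t=0)Q(t=1) = 6.04×150 + 8.33×61 + 32.93×30 + 5.84×16 + 11.10×41 = 906 + 508.13 + 987.9 + 93.44 + 455.1 = 2950.57
P = 3492.5 / 2950.57 × 100 = 118.3670
Fisher = √(L × P) = √(117.2544 × 118.3670) = 117.8094

117.81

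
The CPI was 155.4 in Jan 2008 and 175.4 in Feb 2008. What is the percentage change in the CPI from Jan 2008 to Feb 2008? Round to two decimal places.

Change = (175.4 − 155.4) / 155.4 × 100
       = 20.0 / 155.4 × 100 = 12.8700%

12.87%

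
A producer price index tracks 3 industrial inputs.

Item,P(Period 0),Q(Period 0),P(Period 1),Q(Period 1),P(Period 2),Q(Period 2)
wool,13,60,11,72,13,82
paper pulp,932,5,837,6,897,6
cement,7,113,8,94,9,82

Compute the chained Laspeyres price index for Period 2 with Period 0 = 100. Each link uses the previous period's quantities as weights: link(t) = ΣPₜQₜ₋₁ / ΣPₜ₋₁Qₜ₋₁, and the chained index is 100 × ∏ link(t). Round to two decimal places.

100.67

Link Period 0→Period 1:
ΣP(Period 1)Q(Period 0) = 11×60 + 837×5 + 8×113 = 660 + 4185 + 904 = 5749
ΣP(Period 0)Q(Period 0) = 13×60 + 932×5 + 7×113 = 780 + 4660 + 791 = 6231
link = 5749/6231 = 0.922645
Link Period 1→Period 2:
ΣP(Period 2)Q(Period 1) = 13×72 + 897×6 + 9×94 = 936 + 5382 + 846 = 7164
ΣP(Period 1)Q(Period 1) = 11×72 + 837×6 + 8×94 = 792 + 5022 + 752 = 6566
link = 7164/6566 = 1.091075
Chained index = 100 × 0.922645 × 1.091075 = 100.6675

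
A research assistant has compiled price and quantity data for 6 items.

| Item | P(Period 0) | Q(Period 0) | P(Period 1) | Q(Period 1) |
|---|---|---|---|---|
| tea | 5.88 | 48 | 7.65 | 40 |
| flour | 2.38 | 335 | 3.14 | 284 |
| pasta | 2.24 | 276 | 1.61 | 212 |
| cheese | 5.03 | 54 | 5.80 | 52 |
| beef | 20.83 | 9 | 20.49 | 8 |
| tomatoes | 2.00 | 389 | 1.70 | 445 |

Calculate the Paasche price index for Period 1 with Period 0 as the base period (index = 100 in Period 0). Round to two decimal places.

Paasche price index uses current-period quantities as weights.
ΣP(Period 1)·Q(Period 1) = 7.65×40 + 3.14×284 + 1.61×212 + 5.80×52 + 20.49×8 + 1.70×445 = 306 + 891.76 + 341.32 + 301.6 + 163.92 + 756.5 = 2761.1
ΣP(Period 0)·Q(Period 1) = 5.88×40 + 2.38×284 + 2.24×212 + 5.03×52 + 20.83×8 + 2.00×445 = 235.2 + 675.92 + 474.88 + 261.56 + 166.64 + 890 = 2704.2
Index = 2761.1 / 2704.2 × 100 = 102.1041

102.10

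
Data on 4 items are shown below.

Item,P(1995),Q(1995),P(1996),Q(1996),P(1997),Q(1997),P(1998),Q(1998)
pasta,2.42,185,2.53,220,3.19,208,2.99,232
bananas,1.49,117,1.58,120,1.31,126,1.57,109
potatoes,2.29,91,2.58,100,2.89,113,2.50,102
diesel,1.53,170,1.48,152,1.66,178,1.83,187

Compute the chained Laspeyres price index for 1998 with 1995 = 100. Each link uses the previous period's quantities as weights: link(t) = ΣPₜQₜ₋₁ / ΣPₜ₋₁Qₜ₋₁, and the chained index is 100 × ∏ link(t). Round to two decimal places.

Link 1995→1996:
ΣP(1996)Q(1995) = 2.53×185 + 1.58×117 + 2.58×91 + 1.48×170 = 468.05 + 184.86 + 234.78 + 251.6 = 1139.29
ΣP(1995)Q(1995) = 2.42×185 + 1.49×117 + 2.29×91 + 1.53×170 = 447.7 + 174.33 + 208.39 + 260.1 = 1090.52
link = 1139.29/1090.52 = 1.044722
Link 1996→1997:
ΣP(1997)Q(1996) = 3.19×220 + 1.31×120 + 2.89×100 + 1.66×152 = 701.8 + 157.2 + 289 + 252.32 = 1400.32
ΣP(1996)Q(1996) = 2.53×220 + 1.58×120 + 2.58×100 + 1.48×152 = 556.6 + 189.6 + 258 + 224.96 = 1229.16
link = 1400.32/1229.16 = 1.139250
Link 1997→1998:
ΣP(1998)Q(1997) = 2.99×208 + 1.57×126 + 2.50×113 + 1.83×178 = 621.92 + 197.82 + 282.5 + 325.74 = 1427.98
ΣP(1997)Q(1997) = 3.19×208 + 1.31×126 + 2.89×113 + 1.66×178 = 663.52 + 165.06 + 326.57 + 295.48 = 1450.63
link = 1427.98/1450.63 = 0.984386
Chained index = 100 × 1.044722 × 1.139250 × 0.984386 = 117.1615

117.16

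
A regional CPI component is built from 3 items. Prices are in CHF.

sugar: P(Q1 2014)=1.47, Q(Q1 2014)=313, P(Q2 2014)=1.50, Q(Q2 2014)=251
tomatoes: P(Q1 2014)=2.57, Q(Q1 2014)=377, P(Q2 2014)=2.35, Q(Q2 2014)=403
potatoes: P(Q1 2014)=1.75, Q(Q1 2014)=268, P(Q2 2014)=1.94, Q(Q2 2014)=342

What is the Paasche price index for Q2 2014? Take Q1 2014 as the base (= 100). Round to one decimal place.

Paasche price index uses current-period quantities as weights.
ΣP(Q2 2014)·Q(Q2 2014) = 1.50×251 + 2.35×403 + 1.94×342 = 376.5 + 947.05 + 663.48 = 1987.03
ΣP(Q1 2014)·Q(Q2 2014) = 1.47×251 + 2.57×403 + 1.75×342 = 368.97 + 1035.71 + 598.5 = 2003.18
Index = 1987.03 / 2003.18 × 100 = 99.1938

99.2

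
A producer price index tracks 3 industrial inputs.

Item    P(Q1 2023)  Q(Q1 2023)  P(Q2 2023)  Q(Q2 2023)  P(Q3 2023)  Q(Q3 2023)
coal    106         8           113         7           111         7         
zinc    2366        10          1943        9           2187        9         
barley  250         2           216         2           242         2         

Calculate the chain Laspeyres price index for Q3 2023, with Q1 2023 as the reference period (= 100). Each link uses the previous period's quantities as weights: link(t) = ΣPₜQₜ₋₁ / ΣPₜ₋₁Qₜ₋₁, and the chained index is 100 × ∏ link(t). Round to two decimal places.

92.95

Link Q1 2023→Q2 2023:
ΣP(Q2 2023)Q(Q1 2023) = 113×8 + 1943×10 + 216×2 = 904 + 19430 + 432 = 20766
ΣP(Q1 2023)Q(Q1 2023) = 106×8 + 2366×10 + 250×2 = 848 + 23660 + 500 = 25008
link = 20766/25008 = 0.830374
Link Q2 2023→Q3 2023:
ΣP(Q3 2023)Q(Q2 2023) = 111×7 + 2187×9 + 242×2 = 777 + 19683 + 484 = 20944
ΣP(Q2 2023)Q(Q2 2023) = 113×7 + 1943×9 + 216×2 = 791 + 17487 + 432 = 18710
link = 20944/18710 = 1.119401
Chained index = 100 × 0.830374 × 1.119401 = 92.9522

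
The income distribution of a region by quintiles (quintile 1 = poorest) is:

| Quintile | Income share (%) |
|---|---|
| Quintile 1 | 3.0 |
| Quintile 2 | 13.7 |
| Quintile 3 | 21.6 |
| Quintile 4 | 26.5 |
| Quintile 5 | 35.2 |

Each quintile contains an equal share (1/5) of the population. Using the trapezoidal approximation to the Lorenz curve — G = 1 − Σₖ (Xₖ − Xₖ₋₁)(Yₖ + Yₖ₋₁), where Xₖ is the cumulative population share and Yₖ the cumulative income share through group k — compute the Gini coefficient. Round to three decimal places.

0.309

Cumulative income shares Yₖ: 0.0300, 0.1670, 0.3830, 0.6480, 1.0000
Σ (Xₖ−Xₖ₋₁)(Yₖ+Yₖ₋₁) = (1/5)(0.0300+0.0000) + (1/5)(0.1670+0.0300) + (1/5)(0.3830+0.1670) + (1/5)(0.6480+0.3830) + (1/5)(1.0000+0.6480)
  = 0.0060 + 0.0394 + 0.1100 + 0.2062 + 0.3296 = 0.6912
G = 1 − 0.6912 = 0.3088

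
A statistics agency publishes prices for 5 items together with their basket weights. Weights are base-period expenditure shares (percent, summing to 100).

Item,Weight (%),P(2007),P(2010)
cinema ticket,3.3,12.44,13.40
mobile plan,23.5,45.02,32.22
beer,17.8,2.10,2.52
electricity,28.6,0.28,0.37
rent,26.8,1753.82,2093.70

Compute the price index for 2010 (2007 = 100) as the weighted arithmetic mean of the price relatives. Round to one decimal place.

cinema ticket: 3.3 × (13.40/12.44) = 3.3 × 1.077170 = 3.5547
mobile plan: 23.5 × (32.22/45.02) = 23.5 × 0.715682 = 16.8185
beer: 17.8 × (2.52/2.10) = 17.8 × 1.200000 = 21.3600
electricity: 28.6 × (0.37/0.28) = 28.6 × 1.321429 = 37.7929
rent: 26.8 × (2093.70/1753.82) = 26.8 × 1.193794 = 31.9937
Index = Σ wᵢ·(p₁ᵢ/p₀ᵢ) = 3.5547 + 16.8185 + 21.3600 + 37.7929 + 31.9937 = 111.5197

111.5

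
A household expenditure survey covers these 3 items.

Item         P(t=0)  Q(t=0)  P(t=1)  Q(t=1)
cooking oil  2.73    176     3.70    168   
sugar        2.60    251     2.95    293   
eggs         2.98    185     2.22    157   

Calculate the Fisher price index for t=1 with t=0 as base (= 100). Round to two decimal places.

107.83

Laspeyres component (base-period weights):
ΣP(t=1)Q(t=0) = 3.70×176 + 2.95×251 + 2.22×185 = 651.2 + 740.45 + 410.7 = 1802.35
ΣP(t=0)Q(t=0) = 2.73×176 + 2.60×251 + 2.98×185 = 480.48 + 652.6 + 551.3 = 1684.38
L = 1802.35 / 1684.38 × 100 = 107.0038
Paasche component (current-period weights):
ΣP(t=1)Q(t=1) = 3.70×168 + 2.95×293 + 2.22×157 = 621.6 + 864.35 + 348.54 = 1834.49
ΣP(t=0)Q(t=1) = 2.73×168 + 2.60×293 + 2.98×157 = 458.64 + 761.8 + 467.86 = 1688.3
P = 1834.49 / 1688.3 × 100 = 108.6590
Fisher = √(L × P) = √(107.0038 × 108.6590) = 107.8282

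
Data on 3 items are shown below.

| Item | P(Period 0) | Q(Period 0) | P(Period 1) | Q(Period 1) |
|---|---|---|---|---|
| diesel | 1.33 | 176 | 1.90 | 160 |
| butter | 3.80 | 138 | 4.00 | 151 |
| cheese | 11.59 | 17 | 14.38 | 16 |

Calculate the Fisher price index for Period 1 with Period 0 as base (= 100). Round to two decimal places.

117.71

Laspeyres component (base-period weights):
ΣP(Period 1)Q(Period 0) = 1.90×176 + 4.00×138 + 14.38×17 = 334.4 + 552 + 244.46 = 1130.86
ΣP(Period 0)Q(Period 0) = 1.33×176 + 3.80×138 + 11.59×17 = 234.08 + 524.4 + 197.03 = 955.51
L = 1130.86 / 955.51 × 100 = 118.3515
Paasche component (current-period weights):
ΣP(Period 1)Q(Period 1) = 1.90×160 + 4.00×151 + 14.38×16 = 304 + 604 + 230.08 = 1138.08
ΣP(Period 0)Q(Period 1) = 1.33×160 + 3.80×151 + 11.59×16 = 212.8 + 573.8 + 185.44 = 972.04
P = 1138.08 / 972.04 × 100 = 117.0816
Fisher = √(L × P) = √(118.3515 × 117.0816) = 117.7148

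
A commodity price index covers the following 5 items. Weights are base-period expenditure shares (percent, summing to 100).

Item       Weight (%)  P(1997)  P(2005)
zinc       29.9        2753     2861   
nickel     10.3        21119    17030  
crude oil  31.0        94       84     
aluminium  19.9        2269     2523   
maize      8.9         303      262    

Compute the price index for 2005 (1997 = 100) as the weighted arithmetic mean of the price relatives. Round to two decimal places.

96.90

zinc: 29.9 × (2861/2753) = 29.9 × 1.039230 = 31.0730
nickel: 10.3 × (17030/21119) = 10.3 × 0.806383 = 8.3057
crude oil: 31.0 × (84/94) = 31.0 × 0.893617 = 27.7021
aluminium: 19.9 × (2523/2269) = 19.9 × 1.111944 = 22.1277
maize: 8.9 × (262/303) = 8.9 × 0.864686 = 7.6957
Index = Σ wᵢ·(p₁ᵢ/p₀ᵢ) = 31.0730 + 8.3057 + 27.7021 + 22.1277 + 7.6957 = 96.9042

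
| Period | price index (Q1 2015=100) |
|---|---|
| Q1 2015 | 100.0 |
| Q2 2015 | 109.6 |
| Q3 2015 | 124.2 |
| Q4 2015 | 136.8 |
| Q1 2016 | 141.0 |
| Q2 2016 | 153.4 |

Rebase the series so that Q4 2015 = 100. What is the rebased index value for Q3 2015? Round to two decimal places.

90.79

Rebased(Q3 2015) = 124.2 / 136.8 × 100 = 90.7895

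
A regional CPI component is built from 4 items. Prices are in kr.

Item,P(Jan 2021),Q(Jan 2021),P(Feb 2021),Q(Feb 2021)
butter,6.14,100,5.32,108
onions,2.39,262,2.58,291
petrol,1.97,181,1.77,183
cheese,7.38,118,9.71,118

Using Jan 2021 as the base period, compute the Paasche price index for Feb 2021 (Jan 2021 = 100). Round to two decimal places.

Paasche price index uses current-period quantities as weights.
ΣP(Feb 2021)·Q(Feb 2021) = 5.32×108 + 2.58×291 + 1.77×183 + 9.71×118 = 574.56 + 750.78 + 323.91 + 1145.78 = 2795.03
ΣP(Jan 2021)·Q(Feb 2021) = 6.14×108 + 2.39×291 + 1.97×183 + 7.38×118 = 663.12 + 695.49 + 360.51 + 870.84 = 2589.96
Index = 2795.03 / 2589.96 × 100 = 107.9179

107.92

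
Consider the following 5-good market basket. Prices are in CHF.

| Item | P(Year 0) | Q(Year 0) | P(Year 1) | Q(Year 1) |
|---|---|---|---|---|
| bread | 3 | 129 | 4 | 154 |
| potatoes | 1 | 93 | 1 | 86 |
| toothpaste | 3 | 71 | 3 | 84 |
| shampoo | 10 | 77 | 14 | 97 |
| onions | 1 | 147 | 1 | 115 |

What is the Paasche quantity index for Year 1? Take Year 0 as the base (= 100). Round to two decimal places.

Paasche quantity index uses current-period prices as weights.
ΣP(Year 1)·Q(Year 1) = 4×154 + 1×86 + 3×84 + 14×97 + 1×115 = 616 + 86 + 252 + 1358 + 115 = 2427
ΣP(Year 1)·Q(Year 0) = 4×129 + 1×93 + 3×71 + 14×77 + 1×147 = 516 + 93 + 213 + 1078 + 147 = 2047
Index = 2427 / 2047 × 100 = 118.5638

118.56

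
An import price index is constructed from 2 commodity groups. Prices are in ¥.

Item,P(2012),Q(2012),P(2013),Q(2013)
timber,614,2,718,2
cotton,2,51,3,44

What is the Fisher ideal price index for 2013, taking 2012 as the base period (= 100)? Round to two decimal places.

Laspeyres component (base-period weights):
ΣP(2013)Q(2012) = 718×2 + 3×51 = 1436 + 153 = 1589
ΣP(2012)Q(2012) = 614×2 + 2×51 = 1228 + 102 = 1330
L = 1589 / 1330 × 100 = 119.4737
Paasche component (current-period weights):
ΣP(2013)Q(2013) = 718×2 + 3×44 = 1436 + 132 = 1568
ΣP(2012)Q(2013) = 614×2 + 2×44 = 1228 + 88 = 1316
P = 1568 / 1316 × 100 = 119.1489
Fisher = √(L × P) = √(119.4737 × 119.1489) = 119.3112

119.31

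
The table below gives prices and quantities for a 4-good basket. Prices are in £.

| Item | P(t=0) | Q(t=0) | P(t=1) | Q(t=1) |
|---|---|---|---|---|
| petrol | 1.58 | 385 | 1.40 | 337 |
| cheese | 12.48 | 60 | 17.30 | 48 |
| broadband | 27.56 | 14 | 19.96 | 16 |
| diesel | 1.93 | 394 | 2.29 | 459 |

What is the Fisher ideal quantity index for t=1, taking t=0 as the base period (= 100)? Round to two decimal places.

Laspeyres component (base-period weights):
ΣP(t=0)Q(t=1) = 1.58×337 + 12.48×48 + 27.56×16 + 1.93×459 = 532.46 + 599.04 + 440.96 + 885.87 = 2458.33
ΣP(t=0)Q(t=0) = 1.58×385 + 12.48×60 + 27.56×14 + 1.93×394 = 608.3 + 748.8 + 385.84 + 760.42 = 2503.36
L = 2458.33 / 2503.36 × 100 = 98.2012
Paasche component (current-period weights):
ΣP(t=1)Q(t=1) = 1.40×337 + 17.30×48 + 19.96×16 + 2.29×459 = 471.8 + 830.4 + 319.36 + 1051.11 = 2672.67
ΣP(t=1)Q(t=0) = 1.40×385 + 17.30×60 + 19.96×14 + 2.29×394 = 539 + 1038 + 279.44 + 902.26 = 2758.7
P = 2672.67 / 2758.7 × 100 = 96.8815
Fisher = √(L × P) = √(98.2012 × 96.8815) = 97.5391

97.54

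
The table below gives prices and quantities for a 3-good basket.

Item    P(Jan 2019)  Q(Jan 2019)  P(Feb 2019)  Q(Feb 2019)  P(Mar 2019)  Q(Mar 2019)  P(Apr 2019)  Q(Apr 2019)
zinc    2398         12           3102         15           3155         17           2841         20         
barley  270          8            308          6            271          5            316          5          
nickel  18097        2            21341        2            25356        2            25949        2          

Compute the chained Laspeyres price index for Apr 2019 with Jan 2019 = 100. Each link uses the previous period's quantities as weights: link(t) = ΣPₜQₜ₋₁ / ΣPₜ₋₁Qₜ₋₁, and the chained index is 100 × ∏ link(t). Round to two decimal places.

Link Jan 2019→Feb 2019:
ΣP(Feb 2019)Q(Jan 2019) = 3102×12 + 308×8 + 21341×2 = 37224 + 2464 + 42682 = 82370
ΣP(Jan 2019)Q(Jan 2019) = 2398×12 + 270×8 + 18097×2 = 28776 + 2160 + 36194 = 67130
link = 82370/67130 = 1.227022
Link Feb 2019→Mar 2019:
ΣP(Mar 2019)Q(Feb 2019) = 3155×15 + 271×6 + 25356×2 = 47325 + 1626 + 50712 = 99663
ΣP(Feb 2019)Q(Feb 2019) = 3102×15 + 308×6 + 21341×2 = 46530 + 1848 + 42682 = 91060
link = 99663/91060 = 1.094476
Link Mar 2019→Apr 2019:
ΣP(Apr 2019)Q(Mar 2019) = 2841×17 + 316×5 + 25949×2 = 48297 + 1580 + 51898 = 101775
ΣP(Mar 2019)Q(Mar 2019) = 3155×17 + 271×5 + 25356×2 = 53635 + 1355 + 50712 = 105702
link = 101775/105702 = 0.962848
Chained index = 100 × 1.227022 × 1.094476 × 0.962848 = 129.3054

129.31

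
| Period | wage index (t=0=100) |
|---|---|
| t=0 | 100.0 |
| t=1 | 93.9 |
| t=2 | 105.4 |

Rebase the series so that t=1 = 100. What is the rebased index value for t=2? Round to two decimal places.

112.25

Rebased(t=2) = 105.4 / 93.9 × 100 = 112.2471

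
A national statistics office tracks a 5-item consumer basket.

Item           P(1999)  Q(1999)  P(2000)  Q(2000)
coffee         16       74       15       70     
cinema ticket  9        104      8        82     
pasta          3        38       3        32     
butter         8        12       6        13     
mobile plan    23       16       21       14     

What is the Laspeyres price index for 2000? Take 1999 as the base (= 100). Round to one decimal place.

91.3

Laspeyres price index uses base-period quantities as weights.
ΣP(2000)·Q(1999) = 15×74 + 8×104 + 3×38 + 6×12 + 21×16 = 1110 + 832 + 114 + 72 + 336 = 2464
ΣP(1999)·Q(1999) = 16×74 + 9×104 + 3×38 + 8×12 + 23×16 = 1184 + 936 + 114 + 96 + 368 = 2698
Index = 2464 / 2698 × 100 = 91.3269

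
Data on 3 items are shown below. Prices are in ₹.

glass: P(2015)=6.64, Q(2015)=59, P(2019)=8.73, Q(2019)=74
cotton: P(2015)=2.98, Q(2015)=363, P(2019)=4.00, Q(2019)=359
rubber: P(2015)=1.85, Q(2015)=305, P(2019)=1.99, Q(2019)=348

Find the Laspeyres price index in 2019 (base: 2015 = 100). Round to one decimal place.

126.3

Laspeyres price index uses base-period quantities as weights.
ΣP(2019)·Q(2015) = 8.73×59 + 4.00×363 + 1.99×305 = 515.07 + 1452 + 606.95 = 2574.02
ΣP(2015)·Q(2015) = 6.64×59 + 2.98×363 + 1.85×305 = 391.76 + 1081.74 + 564.25 = 2037.75
Index = 2574.02 / 2037.75 × 100 = 126.3168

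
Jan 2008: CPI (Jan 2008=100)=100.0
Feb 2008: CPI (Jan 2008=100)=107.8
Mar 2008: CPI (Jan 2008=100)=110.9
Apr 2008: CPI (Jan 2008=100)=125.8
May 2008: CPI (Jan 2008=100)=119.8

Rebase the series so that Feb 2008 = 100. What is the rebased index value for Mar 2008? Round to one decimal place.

Rebased(Mar 2008) = 110.9 / 107.8 × 100 = 102.8757

102.9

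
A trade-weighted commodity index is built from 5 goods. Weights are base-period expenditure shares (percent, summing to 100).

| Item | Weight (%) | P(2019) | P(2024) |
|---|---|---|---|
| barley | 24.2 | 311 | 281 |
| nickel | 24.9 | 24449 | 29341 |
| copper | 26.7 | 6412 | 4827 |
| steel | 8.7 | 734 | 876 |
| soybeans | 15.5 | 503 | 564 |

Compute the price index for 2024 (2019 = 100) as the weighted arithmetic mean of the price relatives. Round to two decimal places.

99.61

barley: 24.2 × (281/311) = 24.2 × 0.903537 = 21.8656
nickel: 24.9 × (29341/24449) = 24.9 × 1.200090 = 29.8822
copper: 26.7 × (4827/6412) = 26.7 × 0.752807 = 20.1000
steel: 8.7 × (876/734) = 8.7 × 1.193460 = 10.3831
soybeans: 15.5 × (564/503) = 15.5 × 1.121272 = 17.3797
Index = Σ wᵢ·(p₁ᵢ/p₀ᵢ) = 21.8656 + 29.8822 + 20.1000 + 10.3831 + 17.3797 = 99.6106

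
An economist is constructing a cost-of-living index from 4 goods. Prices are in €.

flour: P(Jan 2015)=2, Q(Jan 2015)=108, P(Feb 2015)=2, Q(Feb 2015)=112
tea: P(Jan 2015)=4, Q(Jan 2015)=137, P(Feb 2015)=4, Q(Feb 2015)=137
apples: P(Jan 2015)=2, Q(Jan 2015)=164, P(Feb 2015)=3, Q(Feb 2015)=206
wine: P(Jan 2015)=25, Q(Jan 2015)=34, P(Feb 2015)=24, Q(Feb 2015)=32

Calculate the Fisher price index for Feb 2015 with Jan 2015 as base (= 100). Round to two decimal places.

107.73

Laspeyres component (base-period weights):
ΣP(Feb 2015)Q(Jan 2015) = 2×108 + 4×137 + 3×164 + 24×34 = 216 + 548 + 492 + 816 = 2072
ΣP(Jan 2015)Q(Jan 2015) = 2×108 + 4×137 + 2×164 + 25×34 = 216 + 548 + 328 + 850 = 1942
L = 2072 / 1942 × 100 = 106.6941
Paasche component (current-period weights):
ΣP(Feb 2015)Q(Feb 2015) = 2×112 + 4×137 + 3×206 + 24×32 = 224 + 548 + 618 + 768 = 2158
ΣP(Jan 2015)Q(Feb 2015) = 2×112 + 4×137 + 2×206 + 25×32 = 224 + 548 + 412 + 800 = 1984
P = 2158 / 1984 × 100 = 108.7702
Fisher = √(L × P) = √(106.6941 × 108.7702) = 107.7271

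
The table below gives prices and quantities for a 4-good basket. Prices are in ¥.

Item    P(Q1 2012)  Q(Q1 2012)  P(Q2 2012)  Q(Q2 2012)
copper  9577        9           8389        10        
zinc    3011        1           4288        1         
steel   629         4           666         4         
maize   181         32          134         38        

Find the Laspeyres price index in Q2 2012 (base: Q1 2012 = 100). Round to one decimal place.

Laspeyres price index uses base-period quantities as weights.
ΣP(Q2 2012)·Q(Q1 2012) = 8389×9 + 4288×1 + 666×4 + 134×32 = 75501 + 4288 + 2664 + 4288 = 86741
ΣP(Q1 2012)·Q(Q1 2012) = 9577×9 + 3011×1 + 629×4 + 181×32 = 86193 + 3011 + 2516 + 5792 = 97512
Index = 86741 / 97512 × 100 = 88.9542

89.0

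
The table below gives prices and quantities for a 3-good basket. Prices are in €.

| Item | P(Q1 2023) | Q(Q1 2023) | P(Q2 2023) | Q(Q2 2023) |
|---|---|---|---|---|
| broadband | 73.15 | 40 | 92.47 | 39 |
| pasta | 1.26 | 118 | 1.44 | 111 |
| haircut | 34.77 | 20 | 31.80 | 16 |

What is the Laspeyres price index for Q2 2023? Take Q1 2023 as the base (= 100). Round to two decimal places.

Laspeyres price index uses base-period quantities as weights.
ΣP(Q2 2023)·Q(Q1 2023) = 92.47×40 + 1.44×118 + 31.80×20 = 3698.8 + 169.92 + 636 = 4504.72
ΣP(Q1 2023)·Q(Q1 2023) = 73.15×40 + 1.26×118 + 34.77×20 = 2926 + 148.68 + 695.4 = 3770.08
Index = 4504.72 / 3770.08 × 100 = 119.4861

119.49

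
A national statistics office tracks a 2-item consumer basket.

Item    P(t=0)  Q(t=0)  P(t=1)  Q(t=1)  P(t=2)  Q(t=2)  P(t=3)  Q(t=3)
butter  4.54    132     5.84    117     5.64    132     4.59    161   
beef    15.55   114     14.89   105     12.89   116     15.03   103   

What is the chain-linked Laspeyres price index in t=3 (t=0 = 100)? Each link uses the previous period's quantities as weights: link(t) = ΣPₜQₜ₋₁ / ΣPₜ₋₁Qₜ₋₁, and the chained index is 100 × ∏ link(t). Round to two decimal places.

97.82

Link t=0→t=1:
ΣP(t=1)Q(t=0) = 5.84×132 + 14.89×114 = 770.88 + 1697.46 = 2468.34
ΣP(t=0)Q(t=0) = 4.54×132 + 15.55×114 = 599.28 + 1772.7 = 2371.98
link = 2468.34/2371.98 = 1.040624
Link t=1→t=2:
ΣP(t=2)Q(t=1) = 5.64×117 + 12.89×105 = 659.88 + 1353.45 = 2013.33
ΣP(t=1)Q(t=1) = 5.84×117 + 14.89×105 = 683.28 + 1563.45 = 2246.73
link = 2013.33/2246.73 = 0.896116
Link t=2→t=3:
ΣP(t=3)Q(t=2) = 4.59×132 + 15.03×116 = 605.88 + 1743.48 = 2349.36
ΣP(t=2)Q(t=2) = 5.64×132 + 12.89×116 = 744.48 + 1495.24 = 2239.72
link = 2349.36/2239.72 = 1.048953
Chained index = 100 × 1.040624 × 0.896116 × 1.048953 = 97.8169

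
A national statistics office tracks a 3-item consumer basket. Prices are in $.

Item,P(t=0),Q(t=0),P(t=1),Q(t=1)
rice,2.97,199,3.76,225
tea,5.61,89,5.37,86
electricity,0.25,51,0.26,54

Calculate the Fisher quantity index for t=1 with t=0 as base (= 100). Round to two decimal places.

Laspeyres component (base-period weights):
ΣP(t=0)Q(t=1) = 2.97×225 + 5.61×86 + 0.25×54 = 668.25 + 482.46 + 13.5 = 1164.21
ΣP(t=0)Q(t=0) = 2.97×199 + 5.61×89 + 0.25×51 = 591.03 + 499.29 + 12.75 = 1103.07
L = 1164.21 / 1103.07 × 100 = 105.5427
Paasche component (current-period weights):
ΣP(t=1)Q(t=1) = 3.76×225 + 5.37×86 + 0.26×54 = 846 + 461.82 + 14.04 = 1321.86
ΣP(t=1)Q(t=0) = 3.76×199 + 5.37×89 + 0.26×51 = 748.24 + 477.93 + 13.26 = 1239.43
P = 1321.86 / 1239.43 × 100 = 106.6506
Fisher = √(L × P) = √(105.5427 × 106.6506) = 106.0952

106.10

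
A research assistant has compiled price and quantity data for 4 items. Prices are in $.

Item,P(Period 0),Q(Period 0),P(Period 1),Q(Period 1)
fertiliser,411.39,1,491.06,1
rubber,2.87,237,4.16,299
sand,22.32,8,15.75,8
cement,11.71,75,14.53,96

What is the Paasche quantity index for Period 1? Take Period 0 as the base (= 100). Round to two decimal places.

Paasche quantity index uses current-period prices as weights.
ΣP(Period 1)·Q(Period 1) = 491.06×1 + 4.16×299 + 15.75×8 + 14.53×96 = 491.06 + 1243.84 + 126 + 1394.88 = 3255.78
ΣP(Period 1)·Q(Period 0) = 491.06×1 + 4.16×237 + 15.75×8 + 14.53×75 = 491.06 + 985.92 + 126 + 1089.75 = 2692.73
Index = 3255.78 / 2692.73 × 100 = 120.9100

120.91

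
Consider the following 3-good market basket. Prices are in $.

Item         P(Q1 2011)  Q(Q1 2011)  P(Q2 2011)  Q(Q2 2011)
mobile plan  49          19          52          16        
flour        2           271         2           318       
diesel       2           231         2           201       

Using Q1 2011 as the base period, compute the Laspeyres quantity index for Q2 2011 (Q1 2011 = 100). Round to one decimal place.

Laspeyres quantity index uses base-period prices as weights.
ΣP(Q1 2011)·Q(Q2 2011) = 49×16 + 2×318 + 2×201 = 784 + 636 + 402 = 1822
ΣP(Q1 2011)·Q(Q1 2011) = 49×19 + 2×271 + 2×231 = 931 + 542 + 462 = 1935
Index = 1822 / 1935 × 100 = 94.1602

94.2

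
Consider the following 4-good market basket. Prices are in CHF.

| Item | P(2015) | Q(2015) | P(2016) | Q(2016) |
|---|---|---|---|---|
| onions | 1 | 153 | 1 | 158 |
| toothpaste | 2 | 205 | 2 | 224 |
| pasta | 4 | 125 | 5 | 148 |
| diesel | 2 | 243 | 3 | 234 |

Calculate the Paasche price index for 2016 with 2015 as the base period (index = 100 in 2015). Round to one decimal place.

122.9

Paasche price index uses current-period quantities as weights.
ΣP(2016)·Q(2016) = 1×158 + 2×224 + 5×148 + 3×234 = 158 + 448 + 740 + 702 = 2048
ΣP(2015)·Q(2016) = 1×158 + 2×224 + 4×148 + 2×234 = 158 + 448 + 592 + 468 = 1666
Index = 2048 / 1666 × 100 = 122.9292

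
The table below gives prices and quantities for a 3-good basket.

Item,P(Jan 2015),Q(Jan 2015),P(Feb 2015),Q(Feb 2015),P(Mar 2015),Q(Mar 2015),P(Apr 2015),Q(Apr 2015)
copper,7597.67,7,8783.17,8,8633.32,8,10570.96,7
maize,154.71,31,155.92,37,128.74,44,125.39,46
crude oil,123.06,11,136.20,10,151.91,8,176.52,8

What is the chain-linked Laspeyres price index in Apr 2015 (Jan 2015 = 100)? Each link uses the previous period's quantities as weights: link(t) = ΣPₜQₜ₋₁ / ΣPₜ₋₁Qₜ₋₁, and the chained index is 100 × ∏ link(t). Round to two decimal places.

134.05

Link Jan 2015→Feb 2015:
ΣP(Feb 2015)Q(Jan 2015) = 8783.17×7 + 155.92×31 + 136.20×11 = 61482.19 + 4833.52 + 1498.2 = 67813.91
ΣP(Jan 2015)Q(Jan 2015) = 7597.67×7 + 154.71×31 + 123.06×11 = 53183.69 + 4796.01 + 1353.66 = 59333.36
link = 67813.91/59333.36 = 1.142931
Link Feb 2015→Mar 2015:
ΣP(Mar 2015)Q(Feb 2015) = 8633.32×8 + 128.74×37 + 151.91×10 = 69066.56 + 4763.38 + 1519.1 = 75349.04
ΣP(Feb 2015)Q(Feb 2015) = 8783.17×8 + 155.92×37 + 136.20×10 = 70265.36 + 5769.04 + 1362 = 77396.4
link = 75349.04/77396.4 = 0.973547
Link Mar 2015→Apr 2015:
ΣP(Apr 2015)Q(Mar 2015) = 10570.96×8 + 125.39×44 + 176.52×8 = 84567.68 + 5517.16 + 1412.16 = 91497
ΣP(Mar 2015)Q(Mar 2015) = 8633.32×8 + 128.74×44 + 151.91×8 = 69066.56 + 5664.56 + 1215.28 = 75946.4
link = 91497/75946.4 = 1.204758
Chained index = 100 × 1.142931 × 0.973547 × 1.204758 = 134.0530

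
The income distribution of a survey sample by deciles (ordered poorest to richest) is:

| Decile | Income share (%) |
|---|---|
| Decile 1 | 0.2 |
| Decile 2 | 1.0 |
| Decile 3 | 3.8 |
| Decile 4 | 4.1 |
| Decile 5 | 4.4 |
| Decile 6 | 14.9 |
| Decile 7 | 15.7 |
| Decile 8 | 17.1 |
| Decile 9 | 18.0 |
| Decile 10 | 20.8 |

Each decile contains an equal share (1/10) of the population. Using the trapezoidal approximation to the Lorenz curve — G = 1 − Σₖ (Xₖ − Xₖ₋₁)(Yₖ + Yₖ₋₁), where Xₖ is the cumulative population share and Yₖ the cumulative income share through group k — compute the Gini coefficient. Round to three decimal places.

Cumulative income shares Yₖ: 0.0020, 0.0120, 0.0500, 0.0910, 0.1350, 0.2840, 0.4410, 0.6120, 0.7920, 1.0000
Σ (Xₖ−Xₖ₋₁)(Yₖ+Yₖ₋₁) = (1/10)(0.0020+0.0000) + (1/10)(0.0120+0.0020) + (1/10)(0.0500+0.0120) + (1/10)(0.0910+0.0500) + (1/10)(0.1350+0.0910) + (1/10)(0.2840+0.1350) + (1/10)(0.4410+0.2840) + (1/10)(0.6120+0.4410) + (1/10)(0.7920+0.6120) + (1/10)(1.0000+0.7920)
  = 0.0002 + 0.0014 + 0.0062 + 0.0141 + 0.0226 + 0.0419 + 0.0725 + 0.1053 + 0.1404 + 0.1792 = 0.5838
G = 1 − 0.5838 = 0.4162

0.416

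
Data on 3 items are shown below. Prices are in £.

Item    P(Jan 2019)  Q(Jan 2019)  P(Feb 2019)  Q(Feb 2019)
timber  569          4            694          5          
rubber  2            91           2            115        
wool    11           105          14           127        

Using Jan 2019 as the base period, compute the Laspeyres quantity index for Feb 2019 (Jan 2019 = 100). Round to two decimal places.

123.78

Laspeyres quantity index uses base-period prices as weights.
ΣP(Jan 2019)·Q(Feb 2019) = 569×5 + 2×115 + 11×127 = 2845 + 230 + 1397 = 4472
ΣP(Jan 2019)·Q(Jan 2019) = 569×4 + 2×91 + 11×105 = 2276 + 182 + 1155 = 3613
Index = 4472 / 3613 × 100 = 123.7753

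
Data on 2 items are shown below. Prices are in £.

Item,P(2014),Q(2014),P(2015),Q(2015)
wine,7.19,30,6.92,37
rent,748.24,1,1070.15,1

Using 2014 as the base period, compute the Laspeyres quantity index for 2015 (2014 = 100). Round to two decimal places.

Laspeyres quantity index uses base-period prices as weights.
ΣP(2014)·Q(2015) = 7.19×37 + 748.24×1 = 266.03 + 748.24 = 1014.27
ΣP(2014)·Q(2014) = 7.19×30 + 748.24×1 = 215.7 + 748.24 = 963.94
Index = 1014.27 / 963.94 × 100 = 105.2213

105.22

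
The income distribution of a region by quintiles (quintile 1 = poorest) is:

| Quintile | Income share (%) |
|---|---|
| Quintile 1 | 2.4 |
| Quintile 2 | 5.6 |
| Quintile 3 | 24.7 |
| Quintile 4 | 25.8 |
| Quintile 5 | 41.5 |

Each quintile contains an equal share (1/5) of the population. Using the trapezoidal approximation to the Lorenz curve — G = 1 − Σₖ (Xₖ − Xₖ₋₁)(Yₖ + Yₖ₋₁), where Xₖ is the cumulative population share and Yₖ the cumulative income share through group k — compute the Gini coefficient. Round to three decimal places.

0.394

Cumulative income shares Yₖ: 0.0240, 0.0800, 0.3270, 0.5850, 1.0000
Σ (Xₖ−Xₖ₋₁)(Yₖ+Yₖ₋₁) = (1/5)(0.0240+0.0000) + (1/5)(0.0800+0.0240) + (1/5)(0.3270+0.0800) + (1/5)(0.5850+0.3270) + (1/5)(1.0000+0.5850)
  = 0.0048 + 0.0208 + 0.0814 + 0.1824 + 0.3170 = 0.6064
G = 1 − 0.6064 = 0.3936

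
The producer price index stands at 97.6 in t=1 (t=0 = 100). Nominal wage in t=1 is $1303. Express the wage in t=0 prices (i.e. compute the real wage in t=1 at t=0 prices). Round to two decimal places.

1335.04

Real = Nominal ÷ (Index/100) = 1303 ÷ (97.6/100)
     = 1303 ÷ 0.976 = 1335.0410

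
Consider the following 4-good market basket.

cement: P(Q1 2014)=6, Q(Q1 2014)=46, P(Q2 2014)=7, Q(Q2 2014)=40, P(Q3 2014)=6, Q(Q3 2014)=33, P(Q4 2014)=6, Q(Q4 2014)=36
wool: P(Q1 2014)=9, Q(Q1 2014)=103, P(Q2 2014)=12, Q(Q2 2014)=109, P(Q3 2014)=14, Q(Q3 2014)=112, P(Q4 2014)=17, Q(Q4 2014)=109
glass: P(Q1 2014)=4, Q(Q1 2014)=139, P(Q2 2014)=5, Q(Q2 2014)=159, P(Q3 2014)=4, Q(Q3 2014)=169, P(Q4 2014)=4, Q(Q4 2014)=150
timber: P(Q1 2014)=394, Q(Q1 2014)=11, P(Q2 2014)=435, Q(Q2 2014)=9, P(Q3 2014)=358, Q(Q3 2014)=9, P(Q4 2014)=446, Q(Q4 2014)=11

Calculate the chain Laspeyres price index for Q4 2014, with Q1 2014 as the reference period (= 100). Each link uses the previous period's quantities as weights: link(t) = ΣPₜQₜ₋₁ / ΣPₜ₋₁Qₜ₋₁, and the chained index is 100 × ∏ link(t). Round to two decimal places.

Link Q1 2014→Q2 2014:
ΣP(Q2 2014)Q(Q1 2014) = 7×46 + 12×103 + 5×139 + 435×11 = 322 + 1236 + 695 + 4785 = 7038
ΣP(Q1 2014)Q(Q1 2014) = 6×46 + 9×103 + 4×139 + 394×11 = 276 + 927 + 556 + 4334 = 6093
link = 7038/6093 = 1.155096
Link Q2 2014→Q3 2014:
ΣP(Q3 2014)Q(Q2 2014) = 6×40 + 14×109 + 4×159 + 358×9 = 240 + 1526 + 636 + 3222 = 5624
ΣP(Q2 2014)Q(Q2 2014) = 7×40 + 12×109 + 5×159 + 435×9 = 280 + 1308 + 795 + 3915 = 6298
link = 5624/6298 = 0.892982
Link Q3 2014→Q4 2014:
ΣP(Q4 2014)Q(Q3 2014) = 6×33 + 17×112 + 4×169 + 446×9 = 198 + 1904 + 676 + 4014 = 6792
ΣP(Q3 2014)Q(Q3 2014) = 6×33 + 14×112 + 4×169 + 358×9 = 198 + 1568 + 676 + 3222 = 5664
link = 6792/5664 = 1.199153
Chained index = 100 × 1.155096 × 0.892982 × 1.199153 = 123.6902

123.69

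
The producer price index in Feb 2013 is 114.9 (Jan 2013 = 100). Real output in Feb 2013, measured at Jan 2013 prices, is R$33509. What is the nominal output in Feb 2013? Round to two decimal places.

38501.84

Nominal = Real × (Index/100) = 33509 × (114.9/100)
        = 33509 × 1.149 = 38501.8410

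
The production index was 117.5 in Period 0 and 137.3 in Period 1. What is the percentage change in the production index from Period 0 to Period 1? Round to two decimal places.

16.85%

Change = (137.3 − 117.5) / 117.5 × 100
       = 19.8 / 117.5 × 100 = 16.8511%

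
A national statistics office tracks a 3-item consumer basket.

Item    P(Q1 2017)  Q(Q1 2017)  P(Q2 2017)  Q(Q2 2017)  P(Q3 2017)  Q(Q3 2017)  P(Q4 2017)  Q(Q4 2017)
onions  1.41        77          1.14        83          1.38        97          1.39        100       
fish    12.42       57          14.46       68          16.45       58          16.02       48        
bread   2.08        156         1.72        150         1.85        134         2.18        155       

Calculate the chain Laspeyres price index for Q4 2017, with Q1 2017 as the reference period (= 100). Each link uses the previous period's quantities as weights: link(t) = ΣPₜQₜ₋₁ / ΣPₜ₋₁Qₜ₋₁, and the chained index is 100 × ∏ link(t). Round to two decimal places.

118.75

Link Q1 2017→Q2 2017:
ΣP(Q2 2017)Q(Q1 2017) = 1.14×77 + 14.46×57 + 1.72×156 = 87.78 + 824.22 + 268.32 = 1180.32
ΣP(Q1 2017)Q(Q1 2017) = 1.41×77 + 12.42×57 + 2.08×156 = 108.57 + 707.94 + 324.48 = 1140.99
link = 1180.32/1140.99 = 1.034470
Link Q2 2017→Q3 2017:
ΣP(Q3 2017)Q(Q2 2017) = 1.38×83 + 16.45×68 + 1.85×150 = 114.54 + 1118.6 + 277.5 = 1510.64
ΣP(Q2 2017)Q(Q2 2017) = 1.14×83 + 14.46×68 + 1.72×150 = 94.62 + 983.28 + 258 = 1335.9
link = 1510.64/1335.9 = 1.130803
Link Q3 2017→Q4 2017:
ΣP(Q4 2017)Q(Q3 2017) = 1.39×97 + 16.02×58 + 2.18×134 = 134.83 + 929.16 + 292.12 = 1356.11
ΣP(Q3 2017)Q(Q3 2017) = 1.38×97 + 16.45×58 + 1.85×134 = 133.86 + 954.1 + 247.9 = 1335.86
link = 1356.11/1335.86 = 1.015159
Chained index = 100 × 1.034470 × 1.130803 × 1.015159 = 118.7515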